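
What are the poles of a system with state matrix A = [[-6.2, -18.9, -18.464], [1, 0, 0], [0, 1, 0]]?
Eigenvalues solve det(λI - A) = 0.
Characteristic polynomial: λ^3 + 6.2*λ^2 + 18.9*λ + 18.464 = 0.
Factor: (λ + 1.6)(λ^2 + 4.6*λ + 11.54) = 0.
Roots: -1.6, -2.3 + 2.5j, -2.3 - 2.5j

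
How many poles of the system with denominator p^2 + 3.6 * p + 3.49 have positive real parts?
Poles: -1.8 + 0.5j, -1.8 - 0.5j. RHP poles (Re>0): 0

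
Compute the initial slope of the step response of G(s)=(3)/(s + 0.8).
IVT: y'(0⁺) = lim_{s→∞} s²·Y(s) = lim_{s→∞} s·G(s).
deg(num) = 0, deg(den) = 1, relative degree = 1, so s·G(s) → (leading num)/(leading den) = 3/1 = 3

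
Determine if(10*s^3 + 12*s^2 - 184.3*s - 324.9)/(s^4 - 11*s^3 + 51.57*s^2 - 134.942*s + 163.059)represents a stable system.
Denominator: s^4 - 11*s^3 + 51.57*s^2 - 134.942*s + 163.059 = (s - 3.9)(s - 3.7)(s^2 - 3.4*s + 11.3). Poles: 1.7 + 2.9j, 1.7 - 2.9j, 3.7, 3.9. All Re(p)<0: No (unstable)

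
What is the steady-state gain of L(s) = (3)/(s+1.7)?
DC gain = L(0) = num(0)/den(0) = 3/1.7 = 1.765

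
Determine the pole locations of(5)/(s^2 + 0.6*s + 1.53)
Set denominator = 0: s^2 + 0.6*s + 1.53 = 0 → Poles: -0.3 + 1.2j, -0.3 - 1.2j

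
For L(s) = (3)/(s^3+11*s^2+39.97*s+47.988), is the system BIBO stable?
Denominator: s^3 + 11*s^2 + 39.97*s + 47.988 = (s + 3.1)(s + 3.6)(s + 4.3). Poles: -3.1, -3.6, -4.3. All Re(p)<0: Yes (stable)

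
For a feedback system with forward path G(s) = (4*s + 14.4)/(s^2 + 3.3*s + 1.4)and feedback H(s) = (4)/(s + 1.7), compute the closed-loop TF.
Closed-loop T = G/(1+GH).
Numerator: G_num * H_den = 4*s^2 + 21.2*s + 24.48.
Denominator: G_den * H_den + G_num * H_num = (s^3 + 5*s^2 + 7.01*s + 2.38) + (16*s + 57.6) = s^3 + 5*s^2 + 23.01*s + 59.98.
T(s) = (4*s^2 + 21.2*s + 24.48)/(s^3 + 5*s^2 + 23.01*s + 59.98)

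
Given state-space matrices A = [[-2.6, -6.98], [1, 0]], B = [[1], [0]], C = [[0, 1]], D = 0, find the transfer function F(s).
F(s) = C(sI - A)⁻¹B + D.
Characteristic polynomial det(sI - A) = s^2 + 2.6*s + 6.98.
Numerator from C·adj(sI-A)·B + D·det(sI-A) = 1.
F(s) = (1)/(s^2 + 2.6*s + 6.98)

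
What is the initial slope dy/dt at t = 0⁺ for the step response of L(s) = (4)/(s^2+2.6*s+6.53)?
IVT: y'(0⁺) = lim_{s→∞} s²·Y(s) = lim_{s→∞} s·L(s).
deg(num) = 0, deg(den) = 2, relative degree = 2 ≥ 2, so s·L(s) → 0. Initial slope = 0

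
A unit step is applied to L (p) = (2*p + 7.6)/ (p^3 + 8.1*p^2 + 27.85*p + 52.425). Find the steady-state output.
FVT: lim_{t→∞} y(t) = lim_{p→0} p*Y(p) where Y(p) = L(p)/p.
= lim_{p→0} L(p) = L(0) = num(0)/den(0) = 7.6/52.425 = 0.145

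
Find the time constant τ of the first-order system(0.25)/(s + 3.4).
First-order system: τ = -1/pole. Pole = -3.4. τ = -1/(-3.4) = 0.2941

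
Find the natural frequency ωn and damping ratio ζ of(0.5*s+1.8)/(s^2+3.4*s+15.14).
Underdamped: complex pole -1.7 + 3.5j. ωn = |pole| = 3.891, ζ = -Re(pole)/ωn = 0.4369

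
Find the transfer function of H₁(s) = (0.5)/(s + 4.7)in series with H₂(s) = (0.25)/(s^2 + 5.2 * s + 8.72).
Series: H = H₁ · H₂ = (n₁·n₂)/(d₁·d₂).
Num: n₁·n₂ = 0.125. Den: d₁·d₂ = s^3 + 9.9*s^2 + 33.16*s + 40.984.
H(s) = (0.125)/(s^3 + 9.9*s^2 + 33.16*s + 40.984)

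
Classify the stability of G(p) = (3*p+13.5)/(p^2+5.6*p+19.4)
Denominator: p^2 + 5.6*p + 19.4. Poles: -2.8 + 3.4j, -2.8 - 3.4j. Stable (all poles in LHP)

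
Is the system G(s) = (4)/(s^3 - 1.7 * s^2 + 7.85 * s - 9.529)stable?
Denominator: s^3 - 1.7*s^2 + 7.85*s - 9.529 = (s - 1.3)(s^2 - 0.4*s + 7.33). Poles: 0.2 + 2.7j, 0.2 - 2.7j, 1.3. All Re(p)<0: No (unstable)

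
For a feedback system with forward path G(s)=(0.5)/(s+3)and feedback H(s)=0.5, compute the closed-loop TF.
Closed-loop T = G/(1+GH).
Numerator: G_num * H_den = 0.5.
Denominator: G_den * H_den + G_num * H_num = (s + 3) + (0.25) = s + 3.25.
T(s) = (0.5)/(s + 3.25)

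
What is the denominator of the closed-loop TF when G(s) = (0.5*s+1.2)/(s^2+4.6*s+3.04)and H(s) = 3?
Characteristic poly = G_den * H_den + G_num * H_num = (s^2 + 4.6*s + 3.04) + (1.5*s + 3.6) = s^2 + 6.1*s + 6.64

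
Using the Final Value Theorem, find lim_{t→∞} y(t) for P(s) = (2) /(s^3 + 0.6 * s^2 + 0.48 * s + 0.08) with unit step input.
FVT: lim_{t→∞} y(t) = lim_{s→0} s*Y(s) where Y(s) = P(s)/s.
= lim_{s→0} P(s) = P(0) = num(0)/den(0) = 2/0.08 = 25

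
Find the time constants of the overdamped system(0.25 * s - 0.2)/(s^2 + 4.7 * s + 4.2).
Overdamped: real poles at -1.2, -3.5. τ = -1/pole → τ₁ = 0.8333, τ₂ = 0.2857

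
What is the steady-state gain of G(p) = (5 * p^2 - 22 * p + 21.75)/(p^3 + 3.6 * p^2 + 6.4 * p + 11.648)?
DC gain = G(0) = num(0)/den(0) = 21.75/11.648 = 1.867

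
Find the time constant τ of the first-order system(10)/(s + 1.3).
First-order system: τ = -1/pole. Pole = -1.3. τ = -1/(-1.3) = 0.7692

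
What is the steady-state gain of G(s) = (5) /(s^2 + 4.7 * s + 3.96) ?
DC gain = G(0) = num(0)/den(0) = 5/3.96 = 1.263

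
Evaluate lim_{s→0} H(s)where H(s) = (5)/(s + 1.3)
DC gain = H(0) = num(0)/den(0) = 5/1.3 = 3.846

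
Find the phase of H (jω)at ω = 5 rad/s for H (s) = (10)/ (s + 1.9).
Substitute s = j*5: H(j5) = 0.664103 - 1.74764j.
∠H(j5) = atan2(Im, Re) = atan2(-1.74764, 0.664103) = -69.19°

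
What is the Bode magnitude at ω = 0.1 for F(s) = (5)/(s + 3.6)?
Substitute s = j*0.1: F(j0.1) = 1.38782 - 0.0385505j.
|F(j0.1)| = sqrt(Re² + Im²) = 1.388.
20*log₁₀(1.388) = 2.85 dB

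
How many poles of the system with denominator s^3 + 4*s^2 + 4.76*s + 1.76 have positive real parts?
s^3 + 4*s^2 + 4.76*s + 1.76 = (s + 2.2)(s + 1)(s + 0.8). Poles: -0.8, -1, -2.2. RHP poles (Re>0): 0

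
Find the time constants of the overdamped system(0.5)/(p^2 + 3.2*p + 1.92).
Overdamped: real poles at -2.4, -0.8. τ = -1/pole → τ₁ = 0.4167, τ₂ = 1.25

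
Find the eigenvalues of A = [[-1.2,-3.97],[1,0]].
Eigenvalues solve det(λI - A) = 0.
Characteristic polynomial: λ^2 + 1.2*λ + 3.97 = 0.
Roots: -0.6 + 1.9j, -0.6 - 1.9j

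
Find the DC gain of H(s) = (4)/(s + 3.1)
DC gain = H(0) = num(0)/den(0) = 4/3.1 = 1.29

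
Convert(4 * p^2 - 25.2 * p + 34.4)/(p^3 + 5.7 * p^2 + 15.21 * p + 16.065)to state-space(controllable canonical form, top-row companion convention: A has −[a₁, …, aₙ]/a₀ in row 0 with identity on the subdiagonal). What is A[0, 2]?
Reachable canonical form for den = p^3 + 5.7*p^2 + 15.21*p + 16.065: top row of A = -[a₁,a₂,...,aₙ]/a₀, ones on the subdiagonal, zeros elsewhere.
A = [[-5.7, -15.21, -16.065], [1, 0, 0], [0, 1, 0]].
A[0,2] = -16.065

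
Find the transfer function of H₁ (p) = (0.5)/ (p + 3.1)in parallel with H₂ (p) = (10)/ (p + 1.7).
Parallel: H = H₁ + H₂ = (n₁·d₂ + n₂·d₁)/(d₁·d₂).
n₁·d₂ = 0.5*p + 0.85. n₂·d₁ = 10*p + 31. Sum = 10.5*p + 31.85. d₁·d₂ = p^2 + 4.8*p + 5.27.
H(p) = (10.5*p + 31.85)/(p^2 + 4.8*p + 5.27)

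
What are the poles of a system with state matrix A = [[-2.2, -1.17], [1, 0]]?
Eigenvalues solve det(λI - A) = 0.
Characteristic polynomial: λ^2 + 2.2*λ + 1.17 = 0.
Factor: (λ + 0.9)(λ + 1.3) = 0.
Roots: -0.9, -1.3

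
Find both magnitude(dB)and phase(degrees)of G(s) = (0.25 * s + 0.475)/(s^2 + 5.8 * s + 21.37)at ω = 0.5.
Substitute s = j*0.5: G(j0.5) = 0.022872 + 0.002778j.
|G| = 20*log₁₀(sqrt(Re²+Im²)) = -32.75 dB.
∠G = atan2(Im, Re) = 6.93°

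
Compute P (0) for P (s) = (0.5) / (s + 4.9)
DC gain = P(0) = num(0)/den(0) = 0.5/4.9 = 0.102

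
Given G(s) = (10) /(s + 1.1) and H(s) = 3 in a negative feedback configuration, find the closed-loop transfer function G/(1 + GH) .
Closed-loop T = G/(1+GH).
Numerator: G_num * H_den = 10.
Denominator: G_den * H_den + G_num * H_num = (s + 1.1) + (30) = s + 31.1.
T(s) = (10)/(s + 31.1)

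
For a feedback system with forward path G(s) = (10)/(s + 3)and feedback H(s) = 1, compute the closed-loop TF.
Closed-loop T = G/(1+GH).
Numerator: G_num * H_den = 10.
Denominator: G_den * H_den + G_num * H_num = (s + 3) + (10) = s + 13.
T(s) = (10)/(s + 13)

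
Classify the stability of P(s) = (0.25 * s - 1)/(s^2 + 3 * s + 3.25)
Denominator: s^2 + 3*s + 3.25. Poles: -1.5 + 1j, -1.5 - 1j. Stable (all poles in LHP)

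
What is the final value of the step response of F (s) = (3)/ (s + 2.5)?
FVT: lim_{t→∞} y(t) = lim_{s→0} s*Y(s) where Y(s) = F(s)/s.
= lim_{s→0} F(s) = F(0) = num(0)/den(0) = 3/2.5 = 1.2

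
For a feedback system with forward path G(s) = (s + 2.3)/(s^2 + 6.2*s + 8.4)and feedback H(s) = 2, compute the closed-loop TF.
Closed-loop T = G/(1+GH).
Numerator: G_num * H_den = s + 2.3.
Denominator: G_den * H_den + G_num * H_num = (s^2 + 6.2*s + 8.4) + (2*s + 4.6) = s^2 + 8.2*s + 13.
T(s) = (s + 2.3)/(s^2 + 8.2*s + 13)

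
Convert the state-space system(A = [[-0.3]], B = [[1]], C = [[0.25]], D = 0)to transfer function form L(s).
L(s) = C(sI - A)⁻¹B + D.
Characteristic polynomial det(sI - A) = s + 0.3.
Numerator from C·adj(sI-A)·B + D·det(sI-A) = 0.25.
L(s) = (0.25)/(s + 0.3)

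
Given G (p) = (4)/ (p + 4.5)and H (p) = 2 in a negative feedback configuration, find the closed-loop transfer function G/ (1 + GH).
Closed-loop T = G/(1+GH).
Numerator: G_num * H_den = 4.
Denominator: G_den * H_den + G_num * H_num = (p + 4.5) + (8) = p + 12.5.
T(p) = (4)/(p + 12.5)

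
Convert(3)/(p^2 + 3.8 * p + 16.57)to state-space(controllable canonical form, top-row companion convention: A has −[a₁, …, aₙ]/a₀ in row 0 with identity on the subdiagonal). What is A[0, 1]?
Reachable canonical form for den = p^2 + 3.8*p + 16.57: top row of A = -[a₁,a₂,...,aₙ]/a₀, ones on the subdiagonal, zeros elsewhere.
A = [[-3.8, -16.57], [1, 0]].
A[0,1] = -16.57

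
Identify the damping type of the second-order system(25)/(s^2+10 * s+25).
Standard form: ωn²/(s²+2ζωn·s+ωn²) gives ωn=5, ζ=1.
Critically damped (ζ = 1)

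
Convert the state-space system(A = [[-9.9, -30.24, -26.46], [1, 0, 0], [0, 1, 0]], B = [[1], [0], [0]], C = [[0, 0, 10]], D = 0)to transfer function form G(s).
G(s) = C(sI - A)⁻¹B + D.
Characteristic polynomial det(sI - A) = s^3 + 9.9*s^2 + 30.24*s + 26.46.
Numerator from C·adj(sI-A)·B + D·det(sI-A) = 10.
G(s) = (10)/(s^3 + 9.9*s^2 + 30.24*s + 26.46)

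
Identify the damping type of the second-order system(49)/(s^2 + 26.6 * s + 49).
Standard form: ωn²/(s²+2ζωn·s+ωn²) gives ωn=7, ζ=1.9.
Overdamped (ζ = 1.9 > 1)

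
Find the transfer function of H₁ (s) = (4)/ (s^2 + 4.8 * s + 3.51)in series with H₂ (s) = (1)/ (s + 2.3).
Series: H = H₁ · H₂ = (n₁·n₂)/(d₁·d₂).
Num: n₁·n₂ = 4. Den: d₁·d₂ = s^3 + 7.1*s^2 + 14.55*s + 8.073.
H(s) = (4)/(s^3 + 7.1*s^2 + 14.55*s + 8.073)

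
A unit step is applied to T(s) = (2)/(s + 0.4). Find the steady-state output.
FVT: lim_{t→∞} y(t) = lim_{s→0} s*Y(s) where Y(s) = T(s)/s.
= lim_{s→0} T(s) = T(0) = num(0)/den(0) = 2/0.4 = 5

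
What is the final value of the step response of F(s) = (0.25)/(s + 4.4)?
FVT: lim_{t→∞} y(t) = lim_{s→0} s*Y(s) where Y(s) = F(s)/s.
= lim_{s→0} F(s) = F(0) = num(0)/den(0) = 0.25/4.4 = 0.05682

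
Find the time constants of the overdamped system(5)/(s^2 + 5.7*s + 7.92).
Overdamped: real poles at -3.3, -2.4. τ = -1/pole → τ₁ = 0.303, τ₂ = 0.4167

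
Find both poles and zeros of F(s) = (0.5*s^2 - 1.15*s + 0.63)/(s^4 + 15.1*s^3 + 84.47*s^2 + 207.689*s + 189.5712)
Set denominator = 0: s^4 + 15.1*s^3 + 84.47*s^2 + 207.689*s + 189.5712 = (s + 3.9)(s + 4.9)(s + 3.2)(s + 3.1) = 0 → Poles: -3.1, -3.2, -3.9, -4.9
Set numerator = 0: 0.5*s^2 - 1.15*s + 0.63 = 0.5*(s - 0.9)(s - 1.4) = 0 → Zeros: 0.9, 1.4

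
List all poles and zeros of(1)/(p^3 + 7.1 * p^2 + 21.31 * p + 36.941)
Set denominator = 0: p^3 + 7.1*p^2 + 21.31*p + 36.941 = (p + 4.1)(p^2 + 3*p + 9.01) = 0 → Poles: -1.5 + 2.6j, -1.5 - 2.6j, -4.1
Numerator is a nonzero constant (1) → Zeros: none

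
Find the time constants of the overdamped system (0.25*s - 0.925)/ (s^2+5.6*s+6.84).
Overdamped: real poles at -3.8, -1.8. τ = -1/pole → τ₁ = 0.2632, τ₂ = 0.5556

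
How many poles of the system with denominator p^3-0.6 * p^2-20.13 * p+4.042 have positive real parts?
p^3 - 0.6*p^2 - 20.13*p + 4.042 = (p - 0.2)(p + 4.3)(p - 4.7). Poles: -4.3, 0.2, 4.7. RHP poles (Re>0): 2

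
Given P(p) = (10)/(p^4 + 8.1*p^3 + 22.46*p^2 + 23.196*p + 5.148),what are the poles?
Set denominator = 0: p^4 + 8.1*p^3 + 22.46*p^2 + 23.196*p + 5.148 = (p + 2.2)(p + 3)(p + 0.3)(p + 2.6) = 0 → Poles: -0.3, -2.2, -2.6, -3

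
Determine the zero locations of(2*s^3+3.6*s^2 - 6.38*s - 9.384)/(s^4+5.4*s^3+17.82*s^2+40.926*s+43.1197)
Set numerator = 0: 2*s^3 + 3.6*s^2 - 6.38*s - 9.384 = 2*(s - 1.7)(s + 1.2)(s + 2.3) = 0 → Zeros: -1.2, -2.3, 1.7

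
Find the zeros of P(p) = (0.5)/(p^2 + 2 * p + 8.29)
Numerator is a nonzero constant (0.5) → Zeros: none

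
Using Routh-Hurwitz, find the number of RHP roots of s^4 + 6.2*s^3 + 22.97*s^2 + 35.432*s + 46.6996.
Routh array:
s^4: [1, 22.97, 46.6996]; s^3: [6.2, 35.432]; s^2: [17.2552, 46.6996]; s^1: [18.6522]; s^0: [46.6996]
First column: [1, 6.2, 17.2552, 18.6522, 46.6996]. Sign changes = RHP roots = 0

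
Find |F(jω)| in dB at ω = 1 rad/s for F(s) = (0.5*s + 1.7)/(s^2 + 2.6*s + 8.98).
Substitute s = j*1: F(j1) = 0.211044 - 0.00610445j.
|F(j1)| = sqrt(Re² + Im²) = 0.2111.
20*log₁₀(0.2111) = -13.51 dB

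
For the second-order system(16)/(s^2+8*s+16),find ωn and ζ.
Standard form: ωn²/(s²+2ζωn·s+ωn²).
const=16=ωn² → ωn=4, s coeff=8=2ζωn → ζ=1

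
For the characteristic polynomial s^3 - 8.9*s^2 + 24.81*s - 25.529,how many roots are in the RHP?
s^3 - 8.9*s^2 + 24.81*s - 25.529 = (s - 4.9)(s^2 - 4*s + 5.21). Poles: 2 + 1.1j, 2 - 1.1j, 4.9. RHP poles (Re>0): 3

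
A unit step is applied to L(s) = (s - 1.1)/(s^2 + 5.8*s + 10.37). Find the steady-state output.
FVT: lim_{t→∞} y(t) = lim_{s→0} s*Y(s) where Y(s) = L(s)/s.
= lim_{s→0} L(s) = L(0) = num(0)/den(0) = -1.1/10.37 = -0.1061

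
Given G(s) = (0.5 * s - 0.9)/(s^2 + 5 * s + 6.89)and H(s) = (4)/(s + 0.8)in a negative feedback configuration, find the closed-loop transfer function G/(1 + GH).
Closed-loop T = G/(1+GH).
Numerator: G_num * H_den = 0.5*s^2 - 0.5*s - 0.72.
Denominator: G_den * H_den + G_num * H_num = (s^3 + 5.8*s^2 + 10.89*s + 5.512) + (2*s - 3.6) = s^3 + 5.8*s^2 + 12.89*s + 1.912.
T(s) = (0.5*s^2 - 0.5*s - 0.72)/(s^3 + 5.8*s^2 + 12.89*s + 1.912)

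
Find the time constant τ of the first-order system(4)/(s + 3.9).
First-order system: τ = -1/pole. Pole = -3.9. τ = -1/(-3.9) = 0.2564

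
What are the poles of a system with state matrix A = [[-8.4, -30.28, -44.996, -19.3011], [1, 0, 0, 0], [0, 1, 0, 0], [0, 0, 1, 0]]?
Eigenvalues solve det(λI - A) = 0.
Characteristic polynomial: λ^4 + 8.4*λ^3 + 30.28*λ^2 + 44.996*λ + 19.3011 = 0.
Factor: (λ + 2.1)(λ + 0.7)(λ^2 + 5.6*λ + 13.13) = 0.
Roots: -0.7, -2.1, -2.8 + 2.3j, -2.8 - 2.3j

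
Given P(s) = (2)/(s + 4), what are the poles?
Set denominator = 0: s + 4 = 0 → Poles: -4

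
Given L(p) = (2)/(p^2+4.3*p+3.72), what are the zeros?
Numerator is a nonzero constant (2) → Zeros: none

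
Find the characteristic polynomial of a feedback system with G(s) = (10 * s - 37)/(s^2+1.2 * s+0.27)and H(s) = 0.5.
Characteristic poly = G_den * H_den + G_num * H_num = (s^2 + 1.2*s + 0.27) + (5*s - 18.5) = s^2 + 6.2*s - 18.23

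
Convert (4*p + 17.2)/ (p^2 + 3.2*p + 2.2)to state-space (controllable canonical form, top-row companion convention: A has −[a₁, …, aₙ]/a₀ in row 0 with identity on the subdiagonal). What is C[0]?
Reachable canonical form: C = numerator coefficients (right-aligned, zero-padded to length n).
num = 4*p + 17.2, C = [[4, 17.2]].
C[0] = 4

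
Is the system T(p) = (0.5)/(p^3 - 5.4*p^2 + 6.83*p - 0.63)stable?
Denominator: p^3 - 5.4*p^2 + 6.83*p - 0.63 = (p - 1.8)(p - 0.1)(p - 3.5). Poles: 0.1, 1.8, 3.5. All Re(p)<0: No (unstable)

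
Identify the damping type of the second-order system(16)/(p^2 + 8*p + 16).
Standard form: ωn²/(p²+2ζωn·p+ωn²) gives ωn=4, ζ=1.
Critically damped (ζ = 1)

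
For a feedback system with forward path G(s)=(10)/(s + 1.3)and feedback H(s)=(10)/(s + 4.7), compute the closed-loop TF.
Closed-loop T = G/(1+GH).
Numerator: G_num * H_den = 10*s + 47.
Denominator: G_den * H_den + G_num * H_num = (s^2 + 6*s + 6.11) + (100) = s^2 + 6*s + 106.11.
T(s) = (10*s + 47)/(s^2 + 6*s + 106.11)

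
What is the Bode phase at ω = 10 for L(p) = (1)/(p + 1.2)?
Substitute p = j*10: L(j10) = 0.0118297 - 0.0985804j.
∠L(j10) = atan2(Im, Re) = atan2(-0.0985804, 0.0118297) = -83.16°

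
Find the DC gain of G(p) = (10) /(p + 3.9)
DC gain = G(0) = num(0)/den(0) = 10/3.9 = 2.564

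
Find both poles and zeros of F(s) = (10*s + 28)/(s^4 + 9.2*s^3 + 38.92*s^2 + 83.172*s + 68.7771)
Set denominator = 0: s^4 + 9.2*s^3 + 38.92*s^2 + 83.172*s + 68.7771 = (s + 2.7)(s + 2.1)(s^2 + 4.4*s + 12.13) = 0 → Poles: -2.1, -2.2 + 2.7j, -2.2 - 2.7j, -2.7
Set numerator = 0: 10*s + 28 = 0 → Zeros: -2.8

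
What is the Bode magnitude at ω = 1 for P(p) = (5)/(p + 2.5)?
Substitute p = j*1: P(j1) = 1.72414 - 0.689655j.
|P(j1)| = sqrt(Re² + Im²) = 1.857.
20*log₁₀(1.857) = 5.38 dB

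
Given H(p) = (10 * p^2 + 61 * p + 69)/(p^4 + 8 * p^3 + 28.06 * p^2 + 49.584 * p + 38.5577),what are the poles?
Set denominator = 0: p^4 + 8*p^3 + 28.06*p^2 + 49.584*p + 38.5577 = (p^2 + 4.6*p + 6.29)(p^2 + 3.4*p + 6.13) = 0 → Poles: -1.7 + 1.8j, -1.7 - 1.8j, -2.3 + 1j, -2.3 - 1j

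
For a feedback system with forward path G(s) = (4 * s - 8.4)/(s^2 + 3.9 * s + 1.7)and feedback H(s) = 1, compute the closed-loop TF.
Closed-loop T = G/(1+GH).
Numerator: G_num * H_den = 4*s - 8.4.
Denominator: G_den * H_den + G_num * H_num = (s^2 + 3.9*s + 1.7) + (4*s - 8.4) = s^2 + 7.9*s - 6.7.
T(s) = (4*s - 8.4)/(s^2 + 7.9*s - 6.7)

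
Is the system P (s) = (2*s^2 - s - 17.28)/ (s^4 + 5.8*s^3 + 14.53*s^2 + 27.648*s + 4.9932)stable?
Denominator: s^4 + 5.8*s^3 + 14.53*s^2 + 27.648*s + 4.9932 = (s + 0.2)(s + 3.8)(s^2 + 1.8*s + 6.57). Poles: -0.2, -0.9 + 2.4j, -0.9 - 2.4j, -3.8. All Re(p)<0: Yes (stable)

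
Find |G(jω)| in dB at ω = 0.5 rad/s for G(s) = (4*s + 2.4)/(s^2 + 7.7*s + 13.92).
Substitute s = j*0.5: G(j0.5) = 0.200841 + 0.0897411j.
|G(j0.5)| = sqrt(Re² + Im²) = 0.22.
20*log₁₀(0.22) = -13.15 dB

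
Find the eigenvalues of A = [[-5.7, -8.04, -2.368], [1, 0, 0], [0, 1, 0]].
Eigenvalues solve det(λI - A) = 0.
Characteristic polynomial: λ^3 + 5.7*λ^2 + 8.04*λ + 2.368 = 0.
Factor: (λ + 1.6)(λ + 3.7)(λ + 0.4) = 0.
Roots: -0.4, -1.6, -3.7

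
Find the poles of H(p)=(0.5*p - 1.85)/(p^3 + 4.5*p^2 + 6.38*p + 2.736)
Set denominator = 0: p^3 + 4.5*p^2 + 6.38*p + 2.736 = (p + 0.8)(p + 1.8)(p + 1.9) = 0 → Poles: -0.8, -1.8, -1.9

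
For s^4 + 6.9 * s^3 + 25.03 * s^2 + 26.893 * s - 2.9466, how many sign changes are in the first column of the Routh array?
Routh array:
s^4: [1, 25.03, -2.9466]; s^3: [6.9, 26.893]; s^2: [21.1325, -2.9466]; s^1: [27.8551]; s^0: [-2.9466]
First column: [1, 6.9, 21.1325, 27.8551, -2.9466]. Sign changes = 1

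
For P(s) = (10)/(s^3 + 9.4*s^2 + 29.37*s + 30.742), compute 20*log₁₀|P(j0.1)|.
Substitute s = j*0.1: P(j0.1) = 0.323318 - 0.0309731j.
|P(j0.1)| = sqrt(Re² + Im²) = 0.3248.
20*log₁₀(0.3248) = -9.77 dB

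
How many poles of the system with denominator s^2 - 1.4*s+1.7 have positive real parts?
Poles: 0.7 + 1.1j, 0.7 - 1.1j. RHP poles (Re>0): 2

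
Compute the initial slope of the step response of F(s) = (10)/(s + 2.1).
IVT: y'(0⁺) = lim_{s→∞} s²·Y(s) = lim_{s→∞} s·F(s).
deg(num) = 0, deg(den) = 1, relative degree = 1, so s·F(s) → (leading num)/(leading den) = 10/1 = 10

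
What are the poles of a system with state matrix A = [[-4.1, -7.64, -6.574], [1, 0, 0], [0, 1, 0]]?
Eigenvalues solve det(λI - A) = 0.
Characteristic polynomial: λ^3 + 4.1*λ^2 + 7.64*λ + 6.574 = 0.
Factor: (λ + 1.9)(λ^2 + 2.2*λ + 3.46) = 0.
Roots: -1.1 + 1.5j, -1.1 - 1.5j, -1.9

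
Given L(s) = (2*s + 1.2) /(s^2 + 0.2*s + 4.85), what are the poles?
Set denominator = 0: s^2 + 0.2*s + 4.85 = 0 → Poles: -0.1 + 2.2j, -0.1 - 2.2j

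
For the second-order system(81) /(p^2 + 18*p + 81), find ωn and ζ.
Standard form: ωn²/(p²+2ζωn·p+ωn²).
const=81=ωn² → ωn=9, p coeff=18=2ζωn → ζ=1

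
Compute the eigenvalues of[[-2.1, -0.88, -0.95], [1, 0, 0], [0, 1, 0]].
Eigenvalues solve det(λI - A) = 0.
Characteristic polynomial: λ^3 + 2.1*λ^2 + 0.88*λ + 0.95 = 0.
Factor: (λ + 1.9)(λ^2 + 0.2*λ + 0.5) = 0.
Roots: -0.1 + 0.7j, -0.1 - 0.7j, -1.9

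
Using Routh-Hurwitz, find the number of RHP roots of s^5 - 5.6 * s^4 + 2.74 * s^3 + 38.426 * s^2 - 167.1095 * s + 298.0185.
Routh array:
s^5: [1, 2.74, -167.1095]; s^4: [-5.6, 38.426, 298.0185]; s^3: [9.60179, -113.892]; s^2: [-27.9986, 298.0185]; s^1: [-11.69]; s^0: [298.0185]
First column: [1, -5.6, 9.60179, -27.9986, -11.69, 298.0185]. Sign changes = RHP roots = 4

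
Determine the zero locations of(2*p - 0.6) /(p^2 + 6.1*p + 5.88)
Set numerator = 0: 2*p - 0.6 = 0 → Zeros: 0.3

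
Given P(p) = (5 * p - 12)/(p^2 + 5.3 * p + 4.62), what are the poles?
Set denominator = 0: p^2 + 5.3*p + 4.62 = (p + 4.2)(p + 1.1) = 0 → Poles: -1.1, -4.2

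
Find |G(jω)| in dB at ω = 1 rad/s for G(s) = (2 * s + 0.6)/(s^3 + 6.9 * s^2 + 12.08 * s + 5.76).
Substitute s = j*1: G(j1) = 0.173101 - 0.0719617j.
|G(j1)| = sqrt(Re² + Im²) = 0.1875.
20*log₁₀(0.1875) = -14.54 dB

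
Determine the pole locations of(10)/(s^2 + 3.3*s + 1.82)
Set denominator = 0: s^2 + 3.3*s + 1.82 = (s + 2.6)(s + 0.7) = 0 → Poles: -0.7, -2.6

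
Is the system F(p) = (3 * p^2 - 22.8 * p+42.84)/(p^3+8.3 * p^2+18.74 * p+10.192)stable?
Denominator: p^3 + 8.3*p^2 + 18.74*p + 10.192 = (p + 0.8)(p + 4.9)(p + 2.6). Poles: -0.8, -2.6, -4.9. All Re(p)<0: Yes (stable)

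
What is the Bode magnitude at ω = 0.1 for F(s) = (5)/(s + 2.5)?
Substitute s = j*0.1: F(j0.1) = 1.99681 - 0.0798722j.
|F(j0.1)| = sqrt(Re² + Im²) = 1.998.
20*log₁₀(1.998) = 6.01 dB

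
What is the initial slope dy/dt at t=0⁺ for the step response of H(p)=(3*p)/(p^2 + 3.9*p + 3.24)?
IVT: y'(0⁺) = lim_{p→∞} p²·Y(p) = lim_{p→∞} p·H(p).
deg(num) = 1, deg(den) = 2, relative degree = 1, so p·H(p) → (leading num)/(leading den) = 3/1 = 3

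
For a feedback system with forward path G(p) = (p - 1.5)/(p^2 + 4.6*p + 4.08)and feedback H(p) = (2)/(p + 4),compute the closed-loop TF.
Closed-loop T = G/(1+GH).
Numerator: G_num * H_den = p^2 + 2.5*p - 6.
Denominator: G_den * H_den + G_num * H_num = (p^3 + 8.6*p^2 + 22.48*p + 16.32) + (2*p - 3) = p^3 + 8.6*p^2 + 24.48*p + 13.32.
T(p) = (p^2 + 2.5*p - 6)/(p^3 + 8.6*p^2 + 24.48*p + 13.32)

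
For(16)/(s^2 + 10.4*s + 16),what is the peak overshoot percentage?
Standard form: ωn²/(s²+2ζωn·s+ωn²) → ωn = 4, ζ = 1.3.
ζ ≥ 1, so the response is non-oscillatory: peak overshoot = 0%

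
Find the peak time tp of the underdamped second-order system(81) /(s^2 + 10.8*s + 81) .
Standard form: ωn²/(s²+2ζωn·s+ωn²) → ωn = 9, ζ = 0.6.
ωd = ωn·√(1-ζ²) = 9·√(1-0.6²) = 7.2.
tp = π/ωd = π/7.2 = 0.4363 s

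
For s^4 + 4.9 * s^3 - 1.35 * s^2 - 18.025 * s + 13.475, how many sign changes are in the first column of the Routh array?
Routh array:
s^4: [1, -1.35, 13.475]; s^3: [4.9, -18.025]; s^2: [2.32857, 13.475]; s^1: [-46.3804]; s^0: [13.475]
First column: [1, 4.9, 2.32857, -46.3804, 13.475]. Sign changes = 2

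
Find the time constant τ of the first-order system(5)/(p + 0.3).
First-order system: τ = -1/pole. Pole = -0.3. τ = -1/(-0.3) = 3.333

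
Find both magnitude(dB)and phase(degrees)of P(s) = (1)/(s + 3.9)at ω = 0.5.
Substitute s = j*0.5: P(j0.5) = 0.252264 - 0.0323415j.
|P| = 20*log₁₀(sqrt(Re²+Im²)) = -11.89 dB.
∠P = atan2(Im, Re) = -7.31°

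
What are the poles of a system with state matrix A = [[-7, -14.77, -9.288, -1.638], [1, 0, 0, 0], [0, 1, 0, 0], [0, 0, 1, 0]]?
Eigenvalues solve det(λI - A) = 0.
Characteristic polynomial: λ^4 + 7*λ^3 + 14.77*λ^2 + 9.288*λ + 1.638 = 0.
Factor: (λ + 3.5)(λ + 0.3)(λ + 0.6)(λ + 2.6) = 0.
Roots: -0.3, -0.6, -2.6, -3.5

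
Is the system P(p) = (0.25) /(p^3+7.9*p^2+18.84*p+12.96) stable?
Denominator: p^3 + 7.9*p^2 + 18.84*p + 12.96 = (p + 4)(p + 2.7)(p + 1.2). Poles: -1.2, -2.7, -4. All Re(p)<0: Yes (stable)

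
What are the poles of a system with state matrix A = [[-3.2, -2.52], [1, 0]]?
Eigenvalues solve det(λI - A) = 0.
Characteristic polynomial: λ^2 + 3.2*λ + 2.52 = 0.
Factor: (λ + 1.8)(λ + 1.4) = 0.
Roots: -1.4, -1.8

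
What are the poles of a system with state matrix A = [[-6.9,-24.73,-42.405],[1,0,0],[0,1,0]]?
Eigenvalues solve det(λI - A) = 0.
Characteristic polynomial: λ^3 + 6.9*λ^2 + 24.73*λ + 42.405 = 0.
Factor: (λ + 3.3)(λ^2 + 3.6*λ + 12.85) = 0.
Roots: -1.8 + 3.1j, -1.8 - 3.1j, -3.3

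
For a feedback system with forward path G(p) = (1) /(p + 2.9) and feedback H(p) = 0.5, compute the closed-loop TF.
Closed-loop T = G/(1+GH).
Numerator: G_num * H_den = 1.
Denominator: G_den * H_den + G_num * H_num = (p + 2.9) + (0.5) = p + 3.4.
T(p) = (1)/(p + 3.4)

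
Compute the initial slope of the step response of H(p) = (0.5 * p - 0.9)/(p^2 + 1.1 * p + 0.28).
IVT: y'(0⁺) = lim_{p→∞} p²·Y(p) = lim_{p→∞} p·H(p).
deg(num) = 1, deg(den) = 2, relative degree = 1, so p·H(p) → (leading num)/(leading den) = 0.5/1 = 0.5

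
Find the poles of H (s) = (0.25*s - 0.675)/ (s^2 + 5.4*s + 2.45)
Set denominator = 0: s^2 + 5.4*s + 2.45 = (s + 4.9)(s + 0.5) = 0 → Poles: -0.5, -4.9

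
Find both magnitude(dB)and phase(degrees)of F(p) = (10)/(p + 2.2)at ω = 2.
Substitute p = j*2: F(j2) = 2.48869 - 2.26244j.
|F| = 20*log₁₀(sqrt(Re²+Im²)) = 10.54 dB.
∠F = atan2(Im, Re) = -42.27°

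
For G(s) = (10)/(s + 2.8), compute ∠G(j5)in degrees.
Substitute s = j*5: G(j5) = 0.852619 - 1.52253j.
∠G(j5) = atan2(Im, Re) = atan2(-1.52253, 0.852619) = -60.75°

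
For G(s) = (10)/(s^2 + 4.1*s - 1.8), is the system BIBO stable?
Denominator: s^2 + 4.1*s - 1.8 = (s - 0.4)(s + 4.5). Poles: -4.5, 0.4. All Re(p)<0: No (unstable)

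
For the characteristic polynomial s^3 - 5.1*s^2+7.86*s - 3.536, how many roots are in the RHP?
s^3 - 5.1*s^2 + 7.86*s - 3.536 = (s - 2.6)(s - 1.7)(s - 0.8). Poles: 0.8, 1.7, 2.6. RHP poles (Re>0): 3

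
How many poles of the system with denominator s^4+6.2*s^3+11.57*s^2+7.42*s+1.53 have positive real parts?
s^4 + 6.2*s^3 + 11.57*s^2 + 7.42*s + 1.53 = (s + 3.4)(s + 1.8)(s + 0.5)(s + 0.5). Poles: -0.5, -0.5, -1.8, -3.4. RHP poles (Re>0): 0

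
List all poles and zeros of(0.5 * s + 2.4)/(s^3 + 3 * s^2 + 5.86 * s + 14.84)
Set denominator = 0: s^3 + 3*s^2 + 5.86*s + 14.84 = (s + 2.8)(s^2 + 0.2*s + 5.3) = 0 → Poles: -0.1 + 2.3j, -0.1 - 2.3j, -2.8
Set numerator = 0: 0.5*s + 2.4 = 0 → Zeros: -4.8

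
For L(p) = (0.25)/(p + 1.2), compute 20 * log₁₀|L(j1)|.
Substitute p = j*1: L(j1) = 0.122951 - 0.102459j.
|L(j1)| = sqrt(Re² + Im²) = 0.16.
20*log₁₀(0.16) = -15.92 dB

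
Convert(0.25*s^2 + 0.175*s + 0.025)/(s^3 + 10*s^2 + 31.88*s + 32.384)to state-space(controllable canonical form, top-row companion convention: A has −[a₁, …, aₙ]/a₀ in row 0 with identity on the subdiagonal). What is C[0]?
Reachable canonical form: C = numerator coefficients (right-aligned, zero-padded to length n).
num = 0.25*s^2 + 0.175*s + 0.025, C = [[0.25, 0.175, 0.025]].
C[0] = 0.25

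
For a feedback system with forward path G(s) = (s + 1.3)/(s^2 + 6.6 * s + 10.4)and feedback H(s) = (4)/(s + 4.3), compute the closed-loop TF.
Closed-loop T = G/(1+GH).
Numerator: G_num * H_den = s^2 + 5.6*s + 5.59.
Denominator: G_den * H_den + G_num * H_num = (s^3 + 10.9*s^2 + 38.78*s + 44.72) + (4*s + 5.2) = s^3 + 10.9*s^2 + 42.78*s + 49.92.
T(s) = (s^2 + 5.6*s + 5.59)/(s^3 + 10.9*s^2 + 42.78*s + 49.92)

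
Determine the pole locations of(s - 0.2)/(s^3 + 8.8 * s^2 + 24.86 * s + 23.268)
Set denominator = 0: s^3 + 8.8*s^2 + 24.86*s + 23.268 = (s + 4.2)(s^2 + 4.6*s + 5.54) = 0 → Poles: -2.3 + 0.5j, -2.3 - 0.5j, -4.2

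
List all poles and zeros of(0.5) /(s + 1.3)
Set denominator = 0: s + 1.3 = 0 → Poles: -1.3
Numerator is a nonzero constant (0.5) → Zeros: none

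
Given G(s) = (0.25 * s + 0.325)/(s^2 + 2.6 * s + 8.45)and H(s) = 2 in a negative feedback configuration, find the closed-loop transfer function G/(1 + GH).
Closed-loop T = G/(1+GH).
Numerator: G_num * H_den = 0.25*s + 0.325.
Denominator: G_den * H_den + G_num * H_num = (s^2 + 2.6*s + 8.45) + (0.5*s + 0.65) = s^2 + 3.1*s + 9.1.
T(s) = (0.25*s + 0.325)/(s^2 + 3.1*s + 9.1)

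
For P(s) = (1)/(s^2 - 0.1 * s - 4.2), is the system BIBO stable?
Denominator: s^2 - 0.1*s - 4.2 = (s - 2.1)(s + 2). Poles: -2, 2.1. All Re(p)<0: No (unstable)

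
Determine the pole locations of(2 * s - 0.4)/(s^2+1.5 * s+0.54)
Set denominator = 0: s^2 + 1.5*s + 0.54 = (s + 0.9)(s + 0.6) = 0 → Poles: -0.6, -0.9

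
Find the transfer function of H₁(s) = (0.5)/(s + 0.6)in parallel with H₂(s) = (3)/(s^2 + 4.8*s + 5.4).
Parallel: H = H₁ + H₂ = (n₁·d₂ + n₂·d₁)/(d₁·d₂).
n₁·d₂ = 0.5*s^2 + 2.4*s + 2.7. n₂·d₁ = 3*s + 1.8. Sum = 0.5*s^2 + 5.4*s + 4.5. d₁·d₂ = s^3 + 5.4*s^2 + 8.28*s + 3.24.
H(s) = (0.5*s^2 + 5.4*s + 4.5)/(s^3 + 5.4*s^2 + 8.28*s + 3.24)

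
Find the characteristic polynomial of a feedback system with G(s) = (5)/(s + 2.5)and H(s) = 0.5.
Characteristic poly = G_den * H_den + G_num * H_num = (s + 2.5) + (2.5) = s + 5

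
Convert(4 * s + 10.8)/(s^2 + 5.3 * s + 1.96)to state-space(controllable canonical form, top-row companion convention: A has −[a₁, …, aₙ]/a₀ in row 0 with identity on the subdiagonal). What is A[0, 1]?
Reachable canonical form for den = s^2 + 5.3*s + 1.96: top row of A = -[a₁,a₂,...,aₙ]/a₀, ones on the subdiagonal, zeros elsewhere.
A = [[-5.3, -1.96], [1, 0]].
A[0,1] = -1.96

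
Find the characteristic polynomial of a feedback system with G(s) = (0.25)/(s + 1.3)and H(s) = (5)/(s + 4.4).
Characteristic poly = G_den * H_den + G_num * H_num = (s^2 + 5.7*s + 5.72) + (1.25) = s^2 + 5.7*s + 6.97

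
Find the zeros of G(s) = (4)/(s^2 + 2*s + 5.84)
Numerator is a nonzero constant (4) → Zeros: none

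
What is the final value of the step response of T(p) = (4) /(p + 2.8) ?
FVT: lim_{t→∞} y(t) = lim_{p→0} p*Y(p) where Y(p) = T(p)/p.
= lim_{p→0} T(p) = T(0) = num(0)/den(0) = 4/2.8 = 1.429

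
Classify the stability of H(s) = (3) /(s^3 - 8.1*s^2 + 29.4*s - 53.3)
Denominator: s^3 - 8.1*s^2 + 29.4*s - 53.3 = (s - 4.1)(s^2 - 4*s + 13). Poles: 2 + 3j, 2 - 3j, 4.1. Unstable (3 pole(s) in RHP)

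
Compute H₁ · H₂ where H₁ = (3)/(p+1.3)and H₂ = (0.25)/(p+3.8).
Series: H = H₁ · H₂ = (n₁·n₂)/(d₁·d₂).
Num: n₁·n₂ = 0.75. Den: d₁·d₂ = p^2 + 5.1*p + 4.94.
H(p) = (0.75)/(p^2 + 5.1*p + 4.94)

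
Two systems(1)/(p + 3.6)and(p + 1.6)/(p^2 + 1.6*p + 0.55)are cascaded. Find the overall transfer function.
Series: H = H₁ · H₂ = (n₁·n₂)/(d₁·d₂).
Num: n₁·n₂ = p + 1.6. Den: d₁·d₂ = p^3 + 5.2*p^2 + 6.31*p + 1.98.
H(p) = (p + 1.6)/(p^3 + 5.2*p^2 + 6.31*p + 1.98)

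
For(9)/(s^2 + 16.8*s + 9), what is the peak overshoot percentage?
Standard form: ωn²/(s²+2ζωn·s+ωn²) → ωn = 3, ζ = 2.8.
ζ ≥ 1, so the response is non-oscillatory: peak overshoot = 0%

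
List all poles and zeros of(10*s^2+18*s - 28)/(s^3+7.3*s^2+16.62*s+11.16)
Set denominator = 0: s^3 + 7.3*s^2 + 16.62*s + 11.16 = (s + 3.1)(s + 1.2)(s + 3) = 0 → Poles: -1.2, -3, -3.1
Set numerator = 0: 10*s^2 + 18*s - 28 = 10*(s + 2.8)(s - 1) = 0 → Zeros: -2.8, 1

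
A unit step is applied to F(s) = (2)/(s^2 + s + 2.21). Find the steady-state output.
FVT: lim_{t→∞} y(t) = lim_{s→0} s*Y(s) where Y(s) = F(s)/s.
= lim_{s→0} F(s) = F(0) = num(0)/den(0) = 2/2.21 = 0.905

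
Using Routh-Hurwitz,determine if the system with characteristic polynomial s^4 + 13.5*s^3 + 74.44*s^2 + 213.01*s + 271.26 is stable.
Routh array:
s^4: [1, 74.44, 271.26]; s^3: [13.5, 213.01]; s^2: [58.6615, 271.26]; s^1: [150.584]; s^0: [271.26]
First column: [1, 13.5, 58.6615, 150.584, 271.26]. Sign changes = 0.
Yes, stable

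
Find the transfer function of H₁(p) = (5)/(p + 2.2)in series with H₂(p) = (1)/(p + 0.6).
Series: H = H₁ · H₂ = (n₁·n₂)/(d₁·d₂).
Num: n₁·n₂ = 5. Den: d₁·d₂ = p^2 + 2.8*p + 1.32.
H(p) = (5)/(p^2 + 2.8*p + 1.32)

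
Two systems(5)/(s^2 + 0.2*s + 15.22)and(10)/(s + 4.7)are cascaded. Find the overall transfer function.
Series: H = H₁ · H₂ = (n₁·n₂)/(d₁·d₂).
Num: n₁·n₂ = 50. Den: d₁·d₂ = s^3 + 4.9*s^2 + 16.16*s + 71.534.
H(s) = (50)/(s^3 + 4.9*s^2 + 16.16*s + 71.534)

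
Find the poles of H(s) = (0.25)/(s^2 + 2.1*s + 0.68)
Set denominator = 0: s^2 + 2.1*s + 0.68 = (s + 1.7)(s + 0.4) = 0 → Poles: -0.4, -1.7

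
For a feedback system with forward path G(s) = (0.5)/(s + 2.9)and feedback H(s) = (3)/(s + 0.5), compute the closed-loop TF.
Closed-loop T = G/(1+GH).
Numerator: G_num * H_den = 0.5*s + 0.25.
Denominator: G_den * H_den + G_num * H_num = (s^2 + 3.4*s + 1.45) + (1.5) = s^2 + 3.4*s + 2.95.
T(s) = (0.5*s + 0.25)/(s^2 + 3.4*s + 2.95)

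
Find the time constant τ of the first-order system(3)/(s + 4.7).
First-order system: τ = -1/pole. Pole = -4.7. τ = -1/(-4.7) = 0.2128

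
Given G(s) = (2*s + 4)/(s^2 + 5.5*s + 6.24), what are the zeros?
Set numerator = 0: 2*s + 4 = 0 → Zeros: -2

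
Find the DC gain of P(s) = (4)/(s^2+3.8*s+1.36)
DC gain = P(0) = num(0)/den(0) = 4/1.36 = 2.941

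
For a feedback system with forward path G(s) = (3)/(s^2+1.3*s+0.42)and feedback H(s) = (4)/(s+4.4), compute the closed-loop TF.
Closed-loop T = G/(1+GH).
Numerator: G_num * H_den = 3*s + 13.2.
Denominator: G_den * H_den + G_num * H_num = (s^3 + 5.7*s^2 + 6.14*s + 1.848) + (12) = s^3 + 5.7*s^2 + 6.14*s + 13.848.
T(s) = (3*s + 13.2)/(s^3 + 5.7*s^2 + 6.14*s + 13.848)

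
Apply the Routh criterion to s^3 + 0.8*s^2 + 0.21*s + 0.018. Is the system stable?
Routh array:
s^3: [1, 0.21]; s^2: [0.8, 0.018]; s^1: [0.1875]; s^0: [0.018]
First column: [1, 0.8, 0.1875, 0.018]. Sign changes = 0.
Yes, stable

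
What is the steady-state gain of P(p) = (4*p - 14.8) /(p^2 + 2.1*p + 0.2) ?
DC gain = P(0) = num(0)/den(0) = -14.8/0.2 = -74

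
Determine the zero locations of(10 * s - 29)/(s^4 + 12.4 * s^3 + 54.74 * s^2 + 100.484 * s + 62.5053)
Set numerator = 0: 10*s - 29 = 0 → Zeros: 2.9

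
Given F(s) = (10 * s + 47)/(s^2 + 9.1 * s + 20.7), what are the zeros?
Set numerator = 0: 10*s + 47 = 0 → Zeros: -4.7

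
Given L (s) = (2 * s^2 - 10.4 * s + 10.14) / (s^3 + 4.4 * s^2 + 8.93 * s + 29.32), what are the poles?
Set denominator = 0: s^3 + 4.4*s^2 + 8.93*s + 29.32 = (s + 4)(s^2 + 0.4*s + 7.33) = 0 → Poles: -0.2 + 2.7j, -0.2 - 2.7j, -4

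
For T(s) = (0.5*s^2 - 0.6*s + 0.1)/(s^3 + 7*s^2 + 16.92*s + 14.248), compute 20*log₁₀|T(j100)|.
Substitute s = j*100: T(j100) = 0.0004092 - 0.00497969j.
|T(j100)| = sqrt(Re² + Im²) = 0.004996.
20*log₁₀(0.004996) = -46.03 dB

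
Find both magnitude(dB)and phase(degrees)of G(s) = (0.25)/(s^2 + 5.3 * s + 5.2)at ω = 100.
Substitute s = j*100: G(j100) = -2.49429e-05 - 1.32266e-06j.
|G| = 20*log₁₀(sqrt(Re²+Im²)) = -92.05 dB.
∠G = atan2(Im, Re) = -176.96°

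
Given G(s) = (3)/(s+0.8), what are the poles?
Set denominator = 0: s + 0.8 = 0 → Poles: -0.8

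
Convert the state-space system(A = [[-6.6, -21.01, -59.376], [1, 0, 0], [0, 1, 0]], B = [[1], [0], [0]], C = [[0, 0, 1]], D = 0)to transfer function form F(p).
F(p) = C(pI - A)⁻¹B + D.
Characteristic polynomial det(pI - A) = p^3 + 6.6*p^2 + 21.01*p + 59.376.
Numerator from C·adj(pI-A)·B + D·det(pI-A) = 1.
F(p) = (1)/(p^3 + 6.6*p^2 + 21.01*p + 59.376)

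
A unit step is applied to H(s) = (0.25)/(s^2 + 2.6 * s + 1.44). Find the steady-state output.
FVT: lim_{t→∞} y(t) = lim_{s→0} s*Y(s) where Y(s) = H(s)/s.
= lim_{s→0} H(s) = H(0) = num(0)/den(0) = 0.25/1.44 = 0.1736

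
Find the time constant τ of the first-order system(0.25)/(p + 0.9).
First-order system: τ = -1/pole. Pole = -0.9. τ = -1/(-0.9) = 1.111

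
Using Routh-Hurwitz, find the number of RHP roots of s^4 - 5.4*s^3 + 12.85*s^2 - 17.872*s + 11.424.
Routh array:
s^4: [1, 12.85, 11.424]; s^3: [-5.4, -17.872]; s^2: [9.54037, 11.424]; s^1: [-11.4058]; s^0: [11.424]
First column: [1, -5.4, 9.54037, -11.4058, 11.424]. Sign changes = RHP roots = 4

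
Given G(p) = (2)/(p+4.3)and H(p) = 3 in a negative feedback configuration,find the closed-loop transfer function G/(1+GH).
Closed-loop T = G/(1+GH).
Numerator: G_num * H_den = 2.
Denominator: G_den * H_den + G_num * H_num = (p + 4.3) + (6) = p + 10.3.
T(p) = (2)/(p + 10.3)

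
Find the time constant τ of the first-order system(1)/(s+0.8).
First-order system: τ = -1/pole. Pole = -0.8. τ = -1/(-0.8) = 1.25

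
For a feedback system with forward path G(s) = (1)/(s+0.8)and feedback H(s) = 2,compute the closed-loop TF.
Closed-loop T = G/(1+GH).
Numerator: G_num * H_den = 1.
Denominator: G_den * H_den + G_num * H_num = (s + 0.8) + (2) = s + 2.8.
T(s) = (1)/(s + 2.8)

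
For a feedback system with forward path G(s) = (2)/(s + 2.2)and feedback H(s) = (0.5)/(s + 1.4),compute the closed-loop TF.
Closed-loop T = G/(1+GH).
Numerator: G_num * H_den = 2*s + 2.8.
Denominator: G_den * H_den + G_num * H_num = (s^2 + 3.6*s + 3.08) + (1) = s^2 + 3.6*s + 4.08.
T(s) = (2*s + 2.8)/(s^2 + 3.6*s + 4.08)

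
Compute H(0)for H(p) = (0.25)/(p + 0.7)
DC gain = H(0) = num(0)/den(0) = 0.25/0.7 = 0.3571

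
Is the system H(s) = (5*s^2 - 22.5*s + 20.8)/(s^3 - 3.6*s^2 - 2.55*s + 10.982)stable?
Denominator: s^3 - 3.6*s^2 - 2.55*s + 10.982 = (s - 3.4)(s - 1.9)(s + 1.7). Poles: -1.7, 1.9, 3.4. All Re(p)<0: No (unstable)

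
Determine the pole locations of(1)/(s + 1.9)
Set denominator = 0: s + 1.9 = 0 → Poles: -1.9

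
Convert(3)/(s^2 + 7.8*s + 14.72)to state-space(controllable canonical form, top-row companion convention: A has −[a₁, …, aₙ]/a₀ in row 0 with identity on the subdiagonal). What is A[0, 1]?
Reachable canonical form for den = s^2 + 7.8*s + 14.72: top row of A = -[a₁,a₂,...,aₙ]/a₀, ones on the subdiagonal, zeros elsewhere.
A = [[-7.8, -14.72], [1, 0]].
A[0,1] = -14.72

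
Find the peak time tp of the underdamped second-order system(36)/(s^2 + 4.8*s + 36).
Standard form: ωn²/(s²+2ζωn·s+ωn²) → ωn = 6, ζ = 0.4.
ωd = ωn·√(1-ζ²) = 6·√(1-0.4²) = 5.499.
tp = π/ωd = π/5.499 = 0.5713 s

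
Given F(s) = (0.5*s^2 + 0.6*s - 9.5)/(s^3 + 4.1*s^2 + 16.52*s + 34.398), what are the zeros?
Set numerator = 0: 0.5*s^2 + 0.6*s - 9.5 = 0.5*(s - 3.8)(s + 5) = 0 → Zeros: -5, 3.8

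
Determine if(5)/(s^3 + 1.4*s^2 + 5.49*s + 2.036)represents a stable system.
Denominator: s^3 + 1.4*s^2 + 5.49*s + 2.036 = (s + 0.4)(s^2 + s + 5.09). Poles: -0.4, -0.5 + 2.2j, -0.5 - 2.2j. All Re(p)<0: Yes (stable)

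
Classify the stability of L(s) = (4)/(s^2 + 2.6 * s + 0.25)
Denominator: s^2 + 2.6*s + 0.25 = (s + 0.1)(s + 2.5). Poles: -0.1, -2.5. Stable (all poles in LHP)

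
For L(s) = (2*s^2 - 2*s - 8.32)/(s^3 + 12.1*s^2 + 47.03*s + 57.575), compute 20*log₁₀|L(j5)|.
Substitute s = j*5: L(j5) = 0.182783 + 0.123032j.
|L(j5)| = sqrt(Re² + Im²) = 0.2203.
20*log₁₀(0.2203) = -13.14 dB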